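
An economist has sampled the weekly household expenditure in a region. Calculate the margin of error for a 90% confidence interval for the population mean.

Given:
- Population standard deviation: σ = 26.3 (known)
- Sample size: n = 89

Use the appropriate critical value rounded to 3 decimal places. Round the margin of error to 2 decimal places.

The population standard deviation σ is known, so use the z-interval margin of error formula.

For 90% confidence, z* = 1.645 (from standard normal table)

Margin of error formula for z-interval: E = z* × σ/√n

E = 1.645 × 26.3/√89
  = 1.645 × 2.787794
  = 4.5859

Rounded to 2 decimal places:

4.59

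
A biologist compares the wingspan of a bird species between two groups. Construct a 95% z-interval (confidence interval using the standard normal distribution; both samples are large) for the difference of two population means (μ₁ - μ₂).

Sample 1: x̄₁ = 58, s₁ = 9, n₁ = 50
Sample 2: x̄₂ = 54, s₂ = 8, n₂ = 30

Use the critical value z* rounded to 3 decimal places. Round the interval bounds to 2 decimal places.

Both samples are large (n₁ = 50 ≥ 30, n₂ = 30 ≥ 30), so a z-interval for the difference of means applies.

Point estimate: x̄₁ - x̄₂ = 58 - 54 = 4

Standard error: SE = √(s₁²/n₁ + s₂²/n₂)
= √(9²/50 + 8²/30)
= √(1.620000 + 2.133333)
= 1.937352

For 95% confidence, z* = 1.96 (from standard normal table)
Margin of error: E = z* × SE = 1.96 × 1.937352 = 3.7972

Z-interval: (x̄₁ - x̄₂) ± E = 4 ± 3.7972 = (0.2028, 7.7972)

Rounded to 2 decimal places:

(0.20, 7.80)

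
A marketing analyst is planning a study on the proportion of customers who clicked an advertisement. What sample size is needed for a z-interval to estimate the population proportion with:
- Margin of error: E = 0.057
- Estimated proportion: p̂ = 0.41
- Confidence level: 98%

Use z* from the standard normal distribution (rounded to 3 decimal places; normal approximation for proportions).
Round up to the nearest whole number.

Using z* for proportion z-interval (normal approximation).

For 98% confidence, z* = 2.326 (from standard normal table)

Sample size formula for proportion z-interval: n = z*²p̂(1-p̂)/E²

n = 2.326² × 0.41 × 0.59 / 0.057²
  = 5.410276 × 0.2419 / 0.003249
  = 402.8149

Round up to the nearest whole number: n = 403

403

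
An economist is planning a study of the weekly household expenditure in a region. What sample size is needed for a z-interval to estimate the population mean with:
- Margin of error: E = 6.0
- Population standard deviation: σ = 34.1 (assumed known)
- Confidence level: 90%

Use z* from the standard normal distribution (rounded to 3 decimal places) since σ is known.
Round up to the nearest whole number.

Using z* since population σ is known (z-interval formula).

For 90% confidence, z* = 1.645 (from standard normal table)

Sample size formula for z-interval: n = (z*σ/E)²

n = (1.645 × 34.1 / 6.0)²
  = (9.349083)²
  = 87.4054

Round up to the nearest whole number: n = 88

88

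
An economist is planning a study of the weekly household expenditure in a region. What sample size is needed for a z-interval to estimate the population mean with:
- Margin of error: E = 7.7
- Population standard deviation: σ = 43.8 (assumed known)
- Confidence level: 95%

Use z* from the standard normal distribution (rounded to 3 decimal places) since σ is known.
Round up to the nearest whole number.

Using z* since population σ is known (z-interval formula).

For 95% confidence, z* = 1.96 (from standard normal table)

Sample size formula for z-interval: n = (z*σ/E)²

n = (1.96 × 43.8 / 7.7)²
  = (11.149091)²
  = 124.3022

Round up to the nearest whole number: n = 125

125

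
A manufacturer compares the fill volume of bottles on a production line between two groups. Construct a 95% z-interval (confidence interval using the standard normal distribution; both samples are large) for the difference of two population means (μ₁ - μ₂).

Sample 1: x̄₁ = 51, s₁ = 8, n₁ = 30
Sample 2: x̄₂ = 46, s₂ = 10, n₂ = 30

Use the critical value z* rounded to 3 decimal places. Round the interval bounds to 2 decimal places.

Both samples are large (n₁ = 30 ≥ 30, n₂ = 30 ≥ 30), so a z-interval for the difference of means applies.

Point estimate: x̄₁ - x̄₂ = 51 - 46 = 5

Standard error: SE = √(s₁²/n₁ + s₂²/n₂)
= √(8²/30 + 10²/30)
= √(2.133333 + 3.333333)
= 2.338090

For 95% confidence, z* = 1.96 (from standard normal table)
Margin of error: E = z* × SE = 1.96 × 2.338090 = 4.5827

Z-interval: (x̄₁ - x̄₂) ± E = 5 ± 4.5827 = (0.4173, 9.5827)

Rounded to 2 decimal places:

(0.42, 9.58)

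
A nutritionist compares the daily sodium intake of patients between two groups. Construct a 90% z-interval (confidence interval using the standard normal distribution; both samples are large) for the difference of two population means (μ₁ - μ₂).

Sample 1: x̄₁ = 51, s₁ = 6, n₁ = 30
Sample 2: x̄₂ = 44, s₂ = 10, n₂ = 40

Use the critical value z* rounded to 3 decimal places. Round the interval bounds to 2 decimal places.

Both samples are large (n₁ = 30 ≥ 30, n₂ = 40 ≥ 30), so a z-interval for the difference of means applies.

Point estimate: x̄₁ - x̄₂ = 51 - 44 = 7

Standard error: SE = √(s₁²/n₁ + s₂²/n₂)
= √(6²/30 + 10²/40)
= √(1.200000 + 2.500000)
= 1.923538

For 90% confidence, z* = 1.645 (from standard normal table)
Margin of error: E = z* × SE = 1.645 × 1.923538 = 3.1642

Z-interval: (x̄₁ - x̄₂) ± E = 7 ± 3.1642 = (3.8358, 10.1642)

Rounded to 2 decimal places:

(3.84, 10.16)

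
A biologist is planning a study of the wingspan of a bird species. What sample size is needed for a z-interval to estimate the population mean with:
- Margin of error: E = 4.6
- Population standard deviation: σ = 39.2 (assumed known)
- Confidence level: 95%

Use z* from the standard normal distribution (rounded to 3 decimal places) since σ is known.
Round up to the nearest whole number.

Using z* since population σ is known (z-interval formula).

For 95% confidence, z* = 1.96 (from standard normal table)

Sample size formula for z-interval: n = (z*σ/E)²

n = (1.96 × 39.2 / 4.6)²
  = (16.702609)²
  = 278.9771

Round up to the nearest whole number: n = 279

279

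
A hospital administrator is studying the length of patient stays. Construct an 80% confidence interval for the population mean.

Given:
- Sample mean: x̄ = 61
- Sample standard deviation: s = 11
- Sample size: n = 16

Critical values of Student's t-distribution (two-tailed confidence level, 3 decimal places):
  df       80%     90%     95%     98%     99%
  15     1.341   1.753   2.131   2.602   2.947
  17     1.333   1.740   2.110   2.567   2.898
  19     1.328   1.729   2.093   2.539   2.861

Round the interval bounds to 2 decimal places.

The population standard deviation σ is unknown (only the sample standard deviation s is given), so use a t-interval with df = n - 1 = 16 - 1 = 15.

For 80% confidence with df = 15, t* = 1.341 (from t-table)

Standard error: SE = s/√n = 11/√16 = 2.750000

Margin of error: E = t* × SE = 1.341 × 2.750000 = 3.6877

T-interval: x̄ ± E = 61 ± 3.6877 = (57.3122, 64.6877)

Rounded to 2 decimal places:

(57.31, 64.69)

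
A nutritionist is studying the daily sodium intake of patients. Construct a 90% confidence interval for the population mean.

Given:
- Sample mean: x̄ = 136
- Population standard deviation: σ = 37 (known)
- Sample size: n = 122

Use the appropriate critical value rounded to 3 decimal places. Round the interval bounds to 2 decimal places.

The population standard deviation σ is known, so use a z-interval (standard normal critical value).

For 90% confidence, z* = 1.645 (from standard normal table)

Standard error: SE = σ/√n = 37/√122 = 3.349823

Margin of error: E = z* × SE = 1.645 × 3.349823 = 5.5105

Z-interval: x̄ ± E = 136 ± 5.5105 = (130.4895, 141.5105)

Rounded to 2 decimal places:

(130.49, 141.51)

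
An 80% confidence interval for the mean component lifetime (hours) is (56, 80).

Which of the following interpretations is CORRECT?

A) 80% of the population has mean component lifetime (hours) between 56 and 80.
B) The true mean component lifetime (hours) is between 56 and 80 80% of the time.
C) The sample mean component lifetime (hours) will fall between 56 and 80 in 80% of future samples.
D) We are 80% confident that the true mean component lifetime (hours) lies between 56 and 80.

A confidence interval represents our confidence in the procedure, not a probability statement about the parameter.

Key concept: If we repeated this sampling process many times and computed an 80% CI each time, about 80% of those intervals would contain the true population parameter.

For this specific interval (56, 80):
- Midpoint (point estimate): 68
- Margin of error: 12

The correct interpretation is the one stating confidence that the true parameter lies in the interval — option D.

D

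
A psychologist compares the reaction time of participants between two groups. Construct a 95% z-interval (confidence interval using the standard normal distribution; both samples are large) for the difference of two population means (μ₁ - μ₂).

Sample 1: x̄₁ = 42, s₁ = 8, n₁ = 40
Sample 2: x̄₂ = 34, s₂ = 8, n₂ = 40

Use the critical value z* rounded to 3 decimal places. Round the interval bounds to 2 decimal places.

Both samples are large (n₁ = 40 ≥ 30, n₂ = 40 ≥ 30), so a z-interval for the difference of means applies.

Point estimate: x̄₁ - x̄₂ = 42 - 34 = 8

Standard error: SE = √(s₁²/n₁ + s₂²/n₂)
= √(8²/40 + 8²/40)
= √(1.600000 + 1.600000)
= 1.788854

For 95% confidence, z* = 1.96 (from standard normal table)
Margin of error: E = z* × SE = 1.96 × 1.788854 = 3.5062

Z-interval: (x̄₁ - x̄₂) ± E = 8 ± 3.5062 = (4.4938, 11.5062)

Rounded to 2 decimal places:

(4.49, 11.51)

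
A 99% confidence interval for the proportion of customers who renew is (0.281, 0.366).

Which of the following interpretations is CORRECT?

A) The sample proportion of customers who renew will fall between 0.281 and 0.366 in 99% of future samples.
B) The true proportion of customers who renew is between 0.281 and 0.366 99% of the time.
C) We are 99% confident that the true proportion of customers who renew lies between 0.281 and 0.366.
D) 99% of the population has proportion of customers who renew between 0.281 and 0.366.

A confidence interval represents our confidence in the procedure, not a probability statement about the parameter.

Key concept: If we repeated this sampling process many times and computed a 99% CI each time, about 99% of those intervals would contain the true population parameter.

For this specific interval (0.281, 0.366):
- Midpoint (point estimate): 0.3235
- Margin of error: 0.0425

The correct interpretation is the one stating confidence that the true parameter lies in the interval — option C.

C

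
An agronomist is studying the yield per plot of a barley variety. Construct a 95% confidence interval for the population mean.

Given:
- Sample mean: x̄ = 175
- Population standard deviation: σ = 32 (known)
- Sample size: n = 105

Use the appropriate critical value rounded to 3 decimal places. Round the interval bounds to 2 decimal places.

The population standard deviation σ is known, so use a z-interval (standard normal critical value).

For 95% confidence, z* = 1.96 (from standard normal table)

Standard error: SE = σ/√n = 32/√105 = 3.122880

Margin of error: E = z* × SE = 1.96 × 3.122880 = 6.1208

Z-interval: x̄ ± E = 175 ± 6.1208 = (168.8792, 181.1208)

Rounded to 2 decimal places:

(168.88, 181.12)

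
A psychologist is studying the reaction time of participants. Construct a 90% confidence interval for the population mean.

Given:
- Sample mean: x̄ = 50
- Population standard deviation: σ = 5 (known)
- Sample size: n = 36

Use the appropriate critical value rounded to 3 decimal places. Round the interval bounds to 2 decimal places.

The population standard deviation σ is known, so use a z-interval (standard normal critical value).

For 90% confidence, z* = 1.645 (from standard normal table)

Standard error: SE = σ/√n = 5/√36 = 0.833333

Margin of error: E = z* × SE = 1.645 × 0.833333 = 1.3708

Z-interval: x̄ ± E = 50 ± 1.3708 = (48.6292, 51.3708)

Rounded to 2 decimal places:

(48.63, 51.37)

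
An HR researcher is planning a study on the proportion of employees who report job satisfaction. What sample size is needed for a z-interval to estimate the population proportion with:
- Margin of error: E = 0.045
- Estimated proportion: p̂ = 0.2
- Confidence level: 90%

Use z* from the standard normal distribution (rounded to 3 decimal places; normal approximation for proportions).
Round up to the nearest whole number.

Using z* for proportion z-interval (normal approximation).

For 90% confidence, z* = 1.645 (from standard normal table)

Sample size formula for proportion z-interval: n = z*²p̂(1-p̂)/E²

n = 1.645² × 0.2 × 0.8 / 0.045²
  = 2.706025 × 0.16 / 0.002025
  = 213.8094

Round up to the nearest whole number: n = 214

214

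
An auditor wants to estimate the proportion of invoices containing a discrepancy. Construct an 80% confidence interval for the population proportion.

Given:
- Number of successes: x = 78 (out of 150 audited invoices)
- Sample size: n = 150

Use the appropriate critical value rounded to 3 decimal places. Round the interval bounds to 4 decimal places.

Sample proportion: p̂ = 78/150 = 0.520000

Check conditions for normal approximation:
  np̂ = 78 ≥ 10 ✓
  n(1-p̂) = 72 ≥ 10 ✓

The sample is large enough, so use a z-interval (normal approximation) for the proportion.

For 80% confidence, z* = 1.282 (from standard normal table)

Standard error: SE = √(p̂(1-p̂)/n) = √(0.520000×0.480000/150) = 0.04079216

Margin of error: E = z* × SE = 1.282 × 0.04079216 = 0.052296

Z-interval: p̂ ± E = 0.520000 ± 0.052296 = (0.467704, 0.572296)

Rounded to 4 decimal places:

(0.4677, 0.5723)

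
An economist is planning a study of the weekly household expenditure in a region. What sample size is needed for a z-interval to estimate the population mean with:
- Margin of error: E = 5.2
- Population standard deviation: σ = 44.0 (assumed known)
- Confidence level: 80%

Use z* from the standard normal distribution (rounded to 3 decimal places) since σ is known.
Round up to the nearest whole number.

Using z* since population σ is known (z-interval formula).

For 80% confidence, z* = 1.282 (from standard normal table)

Sample size formula for z-interval: n = (z*σ/E)²

n = (1.282 × 44.0 / 5.2)²
  = (10.847692)²
  = 117.6724

Round up to the nearest whole number: n = 118

118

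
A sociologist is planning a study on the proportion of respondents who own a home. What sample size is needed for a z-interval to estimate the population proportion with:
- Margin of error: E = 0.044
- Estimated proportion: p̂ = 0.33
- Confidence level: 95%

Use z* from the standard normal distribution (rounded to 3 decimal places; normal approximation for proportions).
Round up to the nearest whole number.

Using z* for proportion z-interval (normal approximation).

For 95% confidence, z* = 1.96 (from standard normal table)

Sample size formula for proportion z-interval: n = z*²p̂(1-p̂)/E²

n = 1.96² × 0.33 × 0.67 / 0.044²
  = 3.8416 × 0.2211 / 0.001936
  = 438.7282

Round up to the nearest whole number: n = 439

439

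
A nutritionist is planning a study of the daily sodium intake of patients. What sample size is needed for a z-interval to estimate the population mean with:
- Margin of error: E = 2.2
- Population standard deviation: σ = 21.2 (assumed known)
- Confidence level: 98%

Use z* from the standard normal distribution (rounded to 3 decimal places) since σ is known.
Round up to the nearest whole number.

Using z* since population σ is known (z-interval formula).

For 98% confidence, z* = 2.326 (from standard normal table)

Sample size formula for z-interval: n = (z*σ/E)²

n = (2.326 × 21.2 / 2.2)²
  = (22.414182)²
  = 502.3955

Round up to the nearest whole number: n = 503

503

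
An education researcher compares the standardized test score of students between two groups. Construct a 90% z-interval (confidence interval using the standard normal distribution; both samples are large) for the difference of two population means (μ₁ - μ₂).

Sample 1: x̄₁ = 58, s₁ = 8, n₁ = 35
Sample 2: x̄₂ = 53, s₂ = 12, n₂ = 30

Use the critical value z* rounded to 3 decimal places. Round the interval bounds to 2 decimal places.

Both samples are large (n₁ = 35 ≥ 30, n₂ = 30 ≥ 30), so a z-interval for the difference of means applies.

Point estimate: x̄₁ - x̄₂ = 58 - 53 = 5

Standard error: SE = √(s₁²/n₁ + s₂²/n₂)
= √(8²/35 + 12²/30)
= √(1.828571 + 4.800000)
= 2.574601

For 90% confidence, z* = 1.645 (from standard normal table)
Margin of error: E = z* × SE = 1.645 × 2.574601 = 4.2352

Z-interval: (x̄₁ - x̄₂) ± E = 5 ± 4.2352 = (0.7648, 9.2352)

Rounded to 2 decimal places:

(0.76, 9.24)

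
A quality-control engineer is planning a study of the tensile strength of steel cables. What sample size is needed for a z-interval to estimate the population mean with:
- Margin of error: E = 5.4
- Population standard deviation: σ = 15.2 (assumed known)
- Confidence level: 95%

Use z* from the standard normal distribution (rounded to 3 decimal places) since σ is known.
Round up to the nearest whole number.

Using z* since population σ is known (z-interval formula).

For 95% confidence, z* = 1.96 (from standard normal table)

Sample size formula for z-interval: n = (z*σ/E)²

n = (1.96 × 15.2 / 5.4)²
  = (5.517037)²
  = 30.4377

Round up to the nearest whole number: n = 31

31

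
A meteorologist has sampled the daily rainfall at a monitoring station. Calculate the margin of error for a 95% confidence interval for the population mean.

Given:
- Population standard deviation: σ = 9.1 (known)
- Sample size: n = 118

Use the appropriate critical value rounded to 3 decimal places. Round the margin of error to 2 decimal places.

The population standard deviation σ is known, so use the z-interval margin of error formula.

For 95% confidence, z* = 1.96 (from standard normal table)

Margin of error formula for z-interval: E = z* × σ/√n

E = 1.96 × 9.1/√118
  = 1.96 × 0.837723
  = 1.6419

Rounded to 2 decimal places:

1.64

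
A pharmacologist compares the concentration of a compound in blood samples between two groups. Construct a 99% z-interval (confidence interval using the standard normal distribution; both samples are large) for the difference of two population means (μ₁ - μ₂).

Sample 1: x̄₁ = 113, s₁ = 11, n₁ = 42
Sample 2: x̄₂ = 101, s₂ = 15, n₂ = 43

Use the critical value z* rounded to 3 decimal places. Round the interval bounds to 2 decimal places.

Both samples are large (n₁ = 42 ≥ 30, n₂ = 43 ≥ 30), so a z-interval for the difference of means applies.

Point estimate: x̄₁ - x̄₂ = 113 - 101 = 12

Standard error: SE = √(s₁²/n₁ + s₂²/n₂)
= √(11²/42 + 15²/43)
= √(2.880952 + 5.232558)
= 2.848422

For 99% confidence, z* = 2.576 (from standard normal table)
Margin of error: E = z* × SE = 2.576 × 2.848422 = 7.3375

Z-interval: (x̄₁ - x̄₂) ± E = 12 ± 7.3375 = (4.6625, 19.3375)

Rounded to 2 decimal places:

(4.66, 19.34)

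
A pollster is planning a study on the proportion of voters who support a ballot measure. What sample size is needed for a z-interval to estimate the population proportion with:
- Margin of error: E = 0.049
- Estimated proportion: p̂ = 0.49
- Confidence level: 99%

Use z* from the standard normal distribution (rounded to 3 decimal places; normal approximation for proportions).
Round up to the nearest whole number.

Using z* for proportion z-interval (normal approximation).

For 99% confidence, z* = 2.576 (from standard normal table)

Sample size formula for proportion z-interval: n = z*²p̂(1-p̂)/E²

n = 2.576² × 0.49 × 0.51 / 0.049²
  = 6.635776 × 0.2499 / 0.002401
  = 690.6624

Round up to the nearest whole number: n = 691

691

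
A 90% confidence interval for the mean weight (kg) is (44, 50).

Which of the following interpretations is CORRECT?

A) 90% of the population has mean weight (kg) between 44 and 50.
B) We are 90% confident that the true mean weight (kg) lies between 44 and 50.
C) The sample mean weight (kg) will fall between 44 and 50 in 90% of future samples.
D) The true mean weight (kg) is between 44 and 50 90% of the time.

A confidence interval represents our confidence in the procedure, not a probability statement about the parameter.

Key concept: If we repeated this sampling process many times and computed a 90% CI each time, about 90% of those intervals would contain the true population parameter.

For this specific interval (44, 50):
- Midpoint (point estimate): 47
- Margin of error: 3

The correct interpretation is the one stating confidence that the true parameter lies in the interval — option B.

B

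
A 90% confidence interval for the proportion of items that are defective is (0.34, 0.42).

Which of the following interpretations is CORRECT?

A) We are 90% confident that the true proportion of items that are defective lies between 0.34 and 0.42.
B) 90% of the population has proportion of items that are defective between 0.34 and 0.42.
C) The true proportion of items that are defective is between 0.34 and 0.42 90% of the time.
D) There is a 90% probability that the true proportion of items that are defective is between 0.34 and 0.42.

A confidence interval represents our confidence in the procedure, not a probability statement about the parameter.

Key concept: If we repeated this sampling process many times and computed a 90% CI each time, about 90% of those intervals would contain the true population parameter.

For this specific interval (0.34, 0.42):
- Midpoint (point estimate): 0.38
- Margin of error: 0.04

The correct interpretation is the one stating confidence that the true parameter lies in the interval — option A.

A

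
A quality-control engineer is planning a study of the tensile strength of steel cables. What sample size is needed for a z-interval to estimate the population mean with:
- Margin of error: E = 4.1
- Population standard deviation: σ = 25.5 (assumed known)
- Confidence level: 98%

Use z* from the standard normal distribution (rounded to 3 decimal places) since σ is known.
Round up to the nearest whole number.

Using z* since population σ is known (z-interval formula).

For 98% confidence, z* = 2.326 (from standard normal table)

Sample size formula for z-interval: n = (z*σ/E)²

n = (2.326 × 25.5 / 4.1)²
  = (14.466585)²
  = 209.2821

Round up to the nearest whole number: n = 210

210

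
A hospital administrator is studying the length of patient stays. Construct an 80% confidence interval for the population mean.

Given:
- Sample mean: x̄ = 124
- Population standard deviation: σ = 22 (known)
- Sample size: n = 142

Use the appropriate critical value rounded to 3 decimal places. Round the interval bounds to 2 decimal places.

The population standard deviation σ is known, so use a z-interval (standard normal critical value).

For 80% confidence, z* = 1.282 (from standard normal table)

Standard error: SE = σ/√n = 22/√142 = 1.846199

Margin of error: E = z* × SE = 1.282 × 1.846199 = 2.3668

Z-interval: x̄ ± E = 124 ± 2.3668 = (121.6332, 126.3668)

Rounded to 2 decimal places:

(121.63, 126.37)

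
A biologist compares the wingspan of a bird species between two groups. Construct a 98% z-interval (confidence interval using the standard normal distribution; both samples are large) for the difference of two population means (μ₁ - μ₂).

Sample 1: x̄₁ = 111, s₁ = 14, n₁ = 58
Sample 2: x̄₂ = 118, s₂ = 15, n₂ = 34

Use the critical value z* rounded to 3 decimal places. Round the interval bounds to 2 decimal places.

Both samples are large (n₁ = 58 ≥ 30, n₂ = 34 ≥ 30), so a z-interval for the difference of means applies.

Point estimate: x̄₁ - x̄₂ = 111 - 118 = -7

Standard error: SE = √(s₁²/n₁ + s₂²/n₂)
= √(14²/58 + 15²/34)
= √(3.379310 + 6.617647)
= 3.161797

For 98% confidence, z* = 2.326 (from standard normal table)
Margin of error: E = z* × SE = 2.326 × 3.161797 = 7.3543

Z-interval: (x̄₁ - x̄₂) ± E = -7 ± 7.3543 = (-14.3543, 0.3543)

Rounded to 2 decimal places:

(-14.35, 0.35)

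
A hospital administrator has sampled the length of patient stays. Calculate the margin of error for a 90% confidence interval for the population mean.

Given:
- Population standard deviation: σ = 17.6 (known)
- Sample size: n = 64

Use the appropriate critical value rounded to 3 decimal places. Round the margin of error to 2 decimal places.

The population standard deviation σ is known, so use the z-interval margin of error formula.

For 90% confidence, z* = 1.645 (from standard normal table)

Margin of error formula for z-interval: E = z* × σ/√n

E = 1.645 × 17.6/√64
  = 1.645 × 2.200000
  = 3.6190

Rounded to 2 decimal places:

3.62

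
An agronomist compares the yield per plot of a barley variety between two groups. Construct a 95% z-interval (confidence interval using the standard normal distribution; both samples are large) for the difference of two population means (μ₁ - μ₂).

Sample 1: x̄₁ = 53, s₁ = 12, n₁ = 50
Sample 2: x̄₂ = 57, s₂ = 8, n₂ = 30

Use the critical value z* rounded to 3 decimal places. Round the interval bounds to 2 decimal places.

Both samples are large (n₁ = 50 ≥ 30, n₂ = 30 ≥ 30), so a z-interval for the difference of means applies.

Point estimate: x̄₁ - x̄₂ = 53 - 57 = -4

Standard error: SE = √(s₁²/n₁ + s₂²/n₂)
= √(12²/50 + 8²/30)
= √(2.880000 + 2.133333)
= 2.239047

For 95% confidence, z* = 1.96 (from standard normal table)
Margin of error: E = z* × SE = 1.96 × 2.239047 = 4.3885

Z-interval: (x̄₁ - x̄₂) ± E = -4 ± 4.3885 = (-8.3885, 0.3885)

Rounded to 2 decimal places:

(-8.39, 0.39)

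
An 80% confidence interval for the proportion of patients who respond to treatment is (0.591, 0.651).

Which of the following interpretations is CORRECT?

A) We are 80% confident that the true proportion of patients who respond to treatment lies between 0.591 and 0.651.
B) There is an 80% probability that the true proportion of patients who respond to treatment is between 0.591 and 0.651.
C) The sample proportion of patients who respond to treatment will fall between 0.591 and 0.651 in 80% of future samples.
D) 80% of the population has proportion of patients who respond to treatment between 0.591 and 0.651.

A confidence interval represents our confidence in the procedure, not a probability statement about the parameter.

Key concept: If we repeated this sampling process many times and computed an 80% CI each time, about 80% of those intervals would contain the true population parameter.

For this specific interval (0.591, 0.651):
- Midpoint (point estimate): 0.621
- Margin of error: 0.03

The correct interpretation is the one stating confidence that the true parameter lies in the interval — option A.

A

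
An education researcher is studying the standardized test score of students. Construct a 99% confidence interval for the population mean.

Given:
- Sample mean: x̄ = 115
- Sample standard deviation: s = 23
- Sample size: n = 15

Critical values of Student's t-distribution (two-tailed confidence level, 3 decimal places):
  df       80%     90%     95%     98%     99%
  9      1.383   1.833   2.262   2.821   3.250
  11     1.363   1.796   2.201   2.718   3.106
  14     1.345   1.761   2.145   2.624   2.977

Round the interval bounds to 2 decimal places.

The population standard deviation σ is unknown (only the sample standard deviation s is given), so use a t-interval with df = n - 1 = 15 - 1 = 14.

For 99% confidence with df = 14, t* = 2.977 (from t-table)

Standard error: SE = s/√n = 23/√15 = 5.938574

Margin of error: E = t* × SE = 2.977 × 5.938574 = 17.6791

T-interval: x̄ ± E = 115 ± 17.6791 = (97.3209, 132.6791)

Rounded to 2 decimal places:

(97.32, 132.68)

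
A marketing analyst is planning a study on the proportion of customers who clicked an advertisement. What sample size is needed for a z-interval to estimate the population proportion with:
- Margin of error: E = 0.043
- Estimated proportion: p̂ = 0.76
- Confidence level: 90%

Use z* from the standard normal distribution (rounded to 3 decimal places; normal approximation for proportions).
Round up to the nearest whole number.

Using z* for proportion z-interval (normal approximation).

For 90% confidence, z* = 1.645 (from standard normal table)

Sample size formula for proportion z-interval: n = z*²p̂(1-p̂)/E²

n = 1.645² × 0.76 × 0.24 / 0.043²
  = 2.706025 × 0.1824 / 0.001849
  = 266.9437

Round up to the nearest whole number: n = 267

267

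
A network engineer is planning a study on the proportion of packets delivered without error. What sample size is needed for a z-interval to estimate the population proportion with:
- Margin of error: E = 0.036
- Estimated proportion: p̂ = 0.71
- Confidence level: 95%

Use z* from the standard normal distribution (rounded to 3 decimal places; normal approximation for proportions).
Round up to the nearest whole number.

Using z* for proportion z-interval (normal approximation).

For 95% confidence, z* = 1.96 (from standard normal table)

Sample size formula for proportion z-interval: n = z*²p̂(1-p̂)/E²

n = 1.96² × 0.71 × 0.29 / 0.036²
  = 3.8416 × 0.2059 / 0.001296
  = 610.3283

Round up to the nearest whole number: n = 611

611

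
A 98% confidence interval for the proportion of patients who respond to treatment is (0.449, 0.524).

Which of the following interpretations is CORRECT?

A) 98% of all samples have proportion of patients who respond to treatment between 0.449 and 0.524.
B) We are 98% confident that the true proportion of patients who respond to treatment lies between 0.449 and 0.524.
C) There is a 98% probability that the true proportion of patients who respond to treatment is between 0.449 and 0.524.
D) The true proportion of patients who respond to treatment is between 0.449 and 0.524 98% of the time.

A confidence interval represents our confidence in the procedure, not a probability statement about the parameter.

Key concept: If we repeated this sampling process many times and computed a 98% CI each time, about 98% of those intervals would contain the true population parameter.

For this specific interval (0.449, 0.524):
- Midpoint (point estimate): 0.4865
- Margin of error: 0.0375

The correct interpretation is the one stating confidence that the true parameter lies in the interval — option B.

B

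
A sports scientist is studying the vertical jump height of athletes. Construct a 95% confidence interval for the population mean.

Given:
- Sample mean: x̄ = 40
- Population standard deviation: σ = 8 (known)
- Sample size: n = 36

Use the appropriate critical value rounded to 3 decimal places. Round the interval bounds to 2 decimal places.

The population standard deviation σ is known, so use a z-interval (standard normal critical value).

For 95% confidence, z* = 1.96 (from standard normal table)

Standard error: SE = σ/√n = 8/√36 = 1.333333

Margin of error: E = z* × SE = 1.96 × 1.333333 = 2.6133

Z-interval: x̄ ± E = 40 ± 2.6133 = (37.3867, 42.6133)

Rounded to 2 decimal places:

(37.39, 42.61)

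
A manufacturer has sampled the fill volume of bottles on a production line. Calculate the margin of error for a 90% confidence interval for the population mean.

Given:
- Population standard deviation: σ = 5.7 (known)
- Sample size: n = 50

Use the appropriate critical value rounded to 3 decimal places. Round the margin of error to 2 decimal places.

The population standard deviation σ is known, so use the z-interval margin of error formula.

For 90% confidence, z* = 1.645 (from standard normal table)

Margin of error formula for z-interval: E = z* × σ/√n

E = 1.645 × 5.7/√50
  = 1.645 × 0.806102
  = 1.3260

Rounded to 2 decimal places:

1.33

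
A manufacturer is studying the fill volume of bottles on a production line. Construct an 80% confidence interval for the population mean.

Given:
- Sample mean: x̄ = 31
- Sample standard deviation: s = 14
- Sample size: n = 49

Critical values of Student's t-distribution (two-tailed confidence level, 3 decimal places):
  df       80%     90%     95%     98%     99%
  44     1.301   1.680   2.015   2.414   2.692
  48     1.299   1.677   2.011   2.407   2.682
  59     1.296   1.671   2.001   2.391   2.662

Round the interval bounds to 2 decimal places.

The population standard deviation σ is unknown (only the sample standard deviation s is given), so use a t-interval with df = n - 1 = 49 - 1 = 48.

For 80% confidence with df = 48, t* = 1.299 (from t-table)

Standard error: SE = s/√n = 14/√49 = 2.000000

Margin of error: E = t* × SE = 1.299 × 2.000000 = 2.5980

T-interval: x̄ ± E = 31 ± 2.5980 = (28.4020, 33.5980)

Rounded to 2 decimal places:

(28.40, 33.60)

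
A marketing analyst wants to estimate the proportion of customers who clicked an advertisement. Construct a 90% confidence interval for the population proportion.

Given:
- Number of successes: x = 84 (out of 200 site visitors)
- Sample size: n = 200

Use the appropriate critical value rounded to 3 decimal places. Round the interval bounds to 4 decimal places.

Sample proportion: p̂ = 84/200 = 0.420000

Check conditions for normal approximation:
  np̂ = 84 ≥ 10 ✓
  n(1-p̂) = 116 ≥ 10 ✓

The sample is large enough, so use a z-interval (normal approximation) for the proportion.

For 90% confidence, z* = 1.645 (from standard normal table)

Standard error: SE = √(p̂(1-p̂)/n) = √(0.420000×0.580000/200) = 0.03489986

Margin of error: E = z* × SE = 1.645 × 0.03489986 = 0.057410

Z-interval: p̂ ± E = 0.420000 ± 0.057410 = (0.362590, 0.477410)

Rounded to 4 decimal places:

(0.3626, 0.4774)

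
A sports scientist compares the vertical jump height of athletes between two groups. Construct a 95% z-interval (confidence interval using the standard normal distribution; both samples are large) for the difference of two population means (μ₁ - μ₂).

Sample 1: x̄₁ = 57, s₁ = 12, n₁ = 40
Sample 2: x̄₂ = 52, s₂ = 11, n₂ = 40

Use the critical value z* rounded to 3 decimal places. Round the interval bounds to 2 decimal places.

Both samples are large (n₁ = 40 ≥ 30, n₂ = 40 ≥ 30), so a z-interval for the difference of means applies.

Point estimate: x̄₁ - x̄₂ = 57 - 52 = 5

Standard error: SE = √(s₁²/n₁ + s₂²/n₂)
= √(12²/40 + 11²/40)
= √(3.600000 + 3.025000)
= 2.573908

For 95% confidence, z* = 1.96 (from standard normal table)
Margin of error: E = z* × SE = 1.96 × 2.573908 = 5.0449

Z-interval: (x̄₁ - x̄₂) ± E = 5 ± 5.0449 = (-0.0449, 10.0449)

Rounded to 2 decimal places:

(-0.04, 10.04)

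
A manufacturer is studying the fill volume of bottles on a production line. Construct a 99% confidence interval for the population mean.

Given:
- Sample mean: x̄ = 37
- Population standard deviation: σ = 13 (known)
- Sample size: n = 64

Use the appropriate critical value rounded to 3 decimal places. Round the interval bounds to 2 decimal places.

The population standard deviation σ is known, so use a z-interval (standard normal critical value).

For 99% confidence, z* = 2.576 (from standard normal table)

Standard error: SE = σ/√n = 13/√64 = 1.625000

Margin of error: E = z* × SE = 2.576 × 1.625000 = 4.1860

Z-interval: x̄ ± E = 37 ± 4.1860 = (32.8140, 41.1860)

Rounded to 2 decimal places:

(32.81, 41.19)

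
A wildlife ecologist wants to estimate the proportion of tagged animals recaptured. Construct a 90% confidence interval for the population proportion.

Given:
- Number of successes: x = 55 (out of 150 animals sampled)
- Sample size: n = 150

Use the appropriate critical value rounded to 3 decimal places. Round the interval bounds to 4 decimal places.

Sample proportion: p̂ = 55/150 = 0.366667

Check conditions for normal approximation:
  np̂ = 55 ≥ 10 ✓
  n(1-p̂) = 95 ≥ 10 ✓

The sample is large enough, so use a z-interval (normal approximation) for the proportion.

For 90% confidence, z* = 1.645 (from standard normal table)

Standard error: SE = √(p̂(1-p̂)/n) = √(0.366667×0.633333/150) = 0.03934651

Margin of error: E = z* × SE = 1.645 × 0.03934651 = 0.064725

Z-interval: p̂ ± E = 0.366667 ± 0.064725 = (0.301942, 0.431392)

Rounded to 4 decimal places:

(0.3019, 0.4314)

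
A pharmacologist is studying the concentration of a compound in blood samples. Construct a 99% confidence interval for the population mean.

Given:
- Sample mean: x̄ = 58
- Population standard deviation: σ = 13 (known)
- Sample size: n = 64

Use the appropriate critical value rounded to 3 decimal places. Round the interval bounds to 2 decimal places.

The population standard deviation σ is known, so use a z-interval (standard normal critical value).

For 99% confidence, z* = 2.576 (from standard normal table)

Standard error: SE = σ/√n = 13/√64 = 1.625000

Margin of error: E = z* × SE = 2.576 × 1.625000 = 4.1860

Z-interval: x̄ ± E = 58 ± 4.1860 = (53.8140, 62.1860)

Rounded to 2 decimal places:

(53.81, 62.19)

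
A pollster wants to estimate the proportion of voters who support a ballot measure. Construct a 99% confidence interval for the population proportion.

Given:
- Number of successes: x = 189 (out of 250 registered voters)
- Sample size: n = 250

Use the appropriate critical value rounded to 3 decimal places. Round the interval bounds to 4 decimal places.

Sample proportion: p̂ = 189/250 = 0.756000

Check conditions for normal approximation:
  np̂ = 189 ≥ 10 ✓
  n(1-p̂) = 61 ≥ 10 ✓

The sample is large enough, so use a z-interval (normal approximation) for the proportion.

For 99% confidence, z* = 2.576 (from standard normal table)

Standard error: SE = √(p̂(1-p̂)/n) = √(0.756000×0.244000/250) = 0.02716350

Margin of error: E = z* × SE = 2.576 × 0.02716350 = 0.069973

Z-interval: p̂ ± E = 0.756000 ± 0.069973 = (0.686027, 0.825973)

Rounded to 4 decimal places:

(0.6860, 0.8260)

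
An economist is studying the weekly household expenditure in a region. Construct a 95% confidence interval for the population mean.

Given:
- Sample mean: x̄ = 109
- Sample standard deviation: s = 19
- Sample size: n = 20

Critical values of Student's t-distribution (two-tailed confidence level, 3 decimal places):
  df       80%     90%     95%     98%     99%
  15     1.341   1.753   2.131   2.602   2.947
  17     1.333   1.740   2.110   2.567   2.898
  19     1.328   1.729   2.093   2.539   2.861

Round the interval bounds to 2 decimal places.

The population standard deviation σ is unknown (only the sample standard deviation s is given), so use a t-interval with df = n - 1 = 20 - 1 = 19.

For 95% confidence with df = 19, t* = 2.093 (from t-table)

Standard error: SE = s/√n = 19/√20 = 4.248529

Margin of error: E = t* × SE = 2.093 × 4.248529 = 8.8922

T-interval: x̄ ± E = 109 ± 8.8922 = (100.1078, 117.8922)

Rounded to 2 decimal places:

(100.11, 117.89)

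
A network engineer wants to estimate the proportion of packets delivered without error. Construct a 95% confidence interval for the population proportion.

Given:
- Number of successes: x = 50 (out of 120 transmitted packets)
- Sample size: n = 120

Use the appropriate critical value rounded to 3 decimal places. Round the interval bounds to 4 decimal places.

Sample proportion: p̂ = 50/120 = 0.416667

Check conditions for normal approximation:
  np̂ = 50 ≥ 10 ✓
  n(1-p̂) = 70 ≥ 10 ✓

The sample is large enough, so use a z-interval (normal approximation) for the proportion.

For 95% confidence, z* = 1.96 (from standard normal table)

Standard error: SE = √(p̂(1-p̂)/n) = √(0.416667×0.583333/120) = 0.04500514

Margin of error: E = z* × SE = 1.96 × 0.04500514 = 0.088210

Z-interval: p̂ ± E = 0.416667 ± 0.088210 = (0.328457, 0.504877)

Rounded to 4 decimal places:

(0.3285, 0.5049)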